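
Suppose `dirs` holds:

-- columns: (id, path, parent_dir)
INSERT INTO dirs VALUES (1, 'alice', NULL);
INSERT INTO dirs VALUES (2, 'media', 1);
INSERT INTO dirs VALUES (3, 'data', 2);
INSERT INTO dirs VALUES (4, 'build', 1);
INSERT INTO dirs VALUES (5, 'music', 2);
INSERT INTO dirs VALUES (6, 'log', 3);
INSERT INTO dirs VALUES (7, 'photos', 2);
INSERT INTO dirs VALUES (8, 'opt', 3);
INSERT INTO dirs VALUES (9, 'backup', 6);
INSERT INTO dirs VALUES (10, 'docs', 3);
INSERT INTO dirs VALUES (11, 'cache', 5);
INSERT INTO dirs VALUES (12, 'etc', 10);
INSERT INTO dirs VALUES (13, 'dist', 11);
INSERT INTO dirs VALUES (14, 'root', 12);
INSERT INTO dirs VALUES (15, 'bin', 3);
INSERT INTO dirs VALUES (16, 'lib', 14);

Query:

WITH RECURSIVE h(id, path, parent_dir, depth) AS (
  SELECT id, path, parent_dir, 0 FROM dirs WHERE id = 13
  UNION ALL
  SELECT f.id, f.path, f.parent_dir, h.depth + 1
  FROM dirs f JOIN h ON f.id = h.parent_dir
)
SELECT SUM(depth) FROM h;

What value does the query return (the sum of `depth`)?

10

Base: id=13 (dist), parent_dir=11, depth 0.
Iteration 1: join on id=11 -> cache (id 11, parent_dir=5, depth 1).
Iteration 2: join on id=5 -> music (id 5, parent_dir=2, depth 2).
Iteration 3: join on id=2 -> media (id 2, parent_dir=1, depth 3).
Iteration 4: join on id=1 -> alice (id 1, parent_dir=NULL, depth 4).
Iteration 5: parent_dir is NULL; no match; recursion stops.
SUM(depth) = 0 + 1 + 2 + 3 + 4 = 10.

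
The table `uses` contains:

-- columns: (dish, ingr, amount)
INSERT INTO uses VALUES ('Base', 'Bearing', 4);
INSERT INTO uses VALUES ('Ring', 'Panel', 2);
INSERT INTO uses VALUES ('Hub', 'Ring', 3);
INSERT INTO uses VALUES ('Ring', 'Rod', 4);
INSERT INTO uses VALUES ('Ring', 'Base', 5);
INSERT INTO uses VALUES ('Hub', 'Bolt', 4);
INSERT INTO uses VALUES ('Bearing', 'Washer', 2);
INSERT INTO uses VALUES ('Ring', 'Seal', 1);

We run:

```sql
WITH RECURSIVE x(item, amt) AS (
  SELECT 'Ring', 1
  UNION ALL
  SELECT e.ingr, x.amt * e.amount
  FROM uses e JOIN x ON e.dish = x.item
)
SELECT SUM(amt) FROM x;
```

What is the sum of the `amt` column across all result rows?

73

Base: (Ring, amt=1).
Iteration 1: components of {Ring} -> Base = 1*5 = 5, Panel = 1*2 = 2, Rod = 1*4 = 4, Seal = 1*1 = 1.
Iteration 2: components of {Base,Panel,Rod,Seal} -> Bearing = 5*4 = 20.
Iteration 3: components of {Bearing} -> Washer = 20*2 = 40.
Iteration 4: no further components; recursion stops.
SUM(amt) = 1 + 4 + 5 + 2 + 1 + 20 + 40 = 73.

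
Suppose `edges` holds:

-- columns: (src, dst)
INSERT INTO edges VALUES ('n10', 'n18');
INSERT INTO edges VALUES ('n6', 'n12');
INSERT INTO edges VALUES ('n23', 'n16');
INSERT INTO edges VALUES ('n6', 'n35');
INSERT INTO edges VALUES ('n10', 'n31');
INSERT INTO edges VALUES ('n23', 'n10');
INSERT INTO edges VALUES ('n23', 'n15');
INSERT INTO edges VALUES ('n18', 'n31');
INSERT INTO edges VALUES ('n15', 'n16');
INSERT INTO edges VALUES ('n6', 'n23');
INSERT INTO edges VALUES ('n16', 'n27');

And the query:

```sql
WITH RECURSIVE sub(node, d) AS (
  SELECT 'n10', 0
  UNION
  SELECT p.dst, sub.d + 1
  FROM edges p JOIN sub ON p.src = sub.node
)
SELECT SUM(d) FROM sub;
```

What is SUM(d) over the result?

Base: (n10, d=0).
Iteration 1: edges from {n10} -> (n18, d=1), (n31, d=1).
Iteration 2: edges from {n18,n31} -> (n31, d=2).
Iteration 3: no outgoing edges from {n31}; recursion stops.
SUM(d) = 0 + 1 + 1 + 2 = 4.

4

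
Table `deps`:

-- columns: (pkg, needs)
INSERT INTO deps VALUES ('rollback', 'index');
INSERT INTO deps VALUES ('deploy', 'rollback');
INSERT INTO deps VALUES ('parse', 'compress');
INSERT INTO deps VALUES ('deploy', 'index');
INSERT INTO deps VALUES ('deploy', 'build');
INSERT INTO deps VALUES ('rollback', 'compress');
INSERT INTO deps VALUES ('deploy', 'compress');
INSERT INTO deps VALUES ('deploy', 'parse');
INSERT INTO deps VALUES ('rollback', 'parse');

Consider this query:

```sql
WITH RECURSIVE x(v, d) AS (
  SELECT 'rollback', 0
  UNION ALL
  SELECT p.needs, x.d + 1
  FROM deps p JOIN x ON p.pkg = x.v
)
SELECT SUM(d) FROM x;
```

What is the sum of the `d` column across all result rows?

5

Base: (rollback, d=0).
Iteration 1: edges from {rollback} -> (compress, d=1), (index, d=1), (parse, d=1).
Iteration 2: edges from {compress,index,parse} -> (compress, d=2).
Iteration 3: no outgoing edges from {compress}; recursion stops.
SUM(d) = 0 + 1 + 1 + 1 + 2 = 5.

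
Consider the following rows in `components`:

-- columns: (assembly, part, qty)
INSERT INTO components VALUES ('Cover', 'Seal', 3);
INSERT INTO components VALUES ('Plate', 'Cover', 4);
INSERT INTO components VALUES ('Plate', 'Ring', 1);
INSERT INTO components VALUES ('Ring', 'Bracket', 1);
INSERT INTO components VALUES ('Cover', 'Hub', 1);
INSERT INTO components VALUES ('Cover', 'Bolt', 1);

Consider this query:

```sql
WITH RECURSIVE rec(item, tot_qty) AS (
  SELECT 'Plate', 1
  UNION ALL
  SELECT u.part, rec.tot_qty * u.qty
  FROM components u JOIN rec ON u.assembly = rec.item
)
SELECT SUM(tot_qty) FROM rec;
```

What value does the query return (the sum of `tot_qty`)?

Base: (Plate, tot_qty=1).
Iteration 1: components of {Plate} -> Cover = 1*4 = 4, Ring = 1*1 = 1.
Iteration 2: components of {Cover,Ring} -> Bolt = 4*1 = 4, Bracket = 1*1 = 1, Hub = 4*1 = 4, Seal = 4*3 = 12.
Iteration 3: no further components; recursion stops.
SUM(tot_qty) = 1 + 1 + 4 + 1 + 4 + 12 + 4 = 27.

27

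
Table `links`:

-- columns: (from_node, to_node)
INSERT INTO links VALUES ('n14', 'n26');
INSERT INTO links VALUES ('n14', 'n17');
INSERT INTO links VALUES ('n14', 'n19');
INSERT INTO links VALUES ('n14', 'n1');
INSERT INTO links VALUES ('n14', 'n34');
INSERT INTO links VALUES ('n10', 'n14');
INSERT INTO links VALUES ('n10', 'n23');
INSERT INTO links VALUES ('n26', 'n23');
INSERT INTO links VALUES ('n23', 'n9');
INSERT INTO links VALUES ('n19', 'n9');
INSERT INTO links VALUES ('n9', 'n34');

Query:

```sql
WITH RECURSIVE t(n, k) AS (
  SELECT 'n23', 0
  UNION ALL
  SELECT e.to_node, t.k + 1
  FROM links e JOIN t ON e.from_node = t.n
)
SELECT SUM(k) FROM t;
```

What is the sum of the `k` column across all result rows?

3

Base: (n23, k=0).
Iteration 1: edges from {n23} -> (n9, k=1).
Iteration 2: edges from {n9} -> (n34, k=2).
Iteration 3: no outgoing edges from {n34}; recursion stops.
SUM(k) = 0 + 1 + 2 = 3.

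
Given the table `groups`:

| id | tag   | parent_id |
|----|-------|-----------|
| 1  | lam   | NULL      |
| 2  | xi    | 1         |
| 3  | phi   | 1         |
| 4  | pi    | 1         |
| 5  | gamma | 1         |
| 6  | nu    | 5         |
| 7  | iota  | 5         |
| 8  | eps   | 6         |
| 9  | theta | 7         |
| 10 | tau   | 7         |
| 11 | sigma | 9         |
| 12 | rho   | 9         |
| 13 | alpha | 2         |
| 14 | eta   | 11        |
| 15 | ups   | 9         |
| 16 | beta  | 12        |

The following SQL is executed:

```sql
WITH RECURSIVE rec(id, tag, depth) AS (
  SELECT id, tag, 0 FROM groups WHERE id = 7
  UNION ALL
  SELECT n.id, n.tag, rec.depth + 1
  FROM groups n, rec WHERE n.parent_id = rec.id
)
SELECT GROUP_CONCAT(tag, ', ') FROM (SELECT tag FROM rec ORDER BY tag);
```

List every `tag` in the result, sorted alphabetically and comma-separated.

Base: id=7 (iota) at depth 0.
Iteration 1: rows with parent_id in {7} -> theta (id 9, depth 1), tau (id 10, depth 1).
Iteration 2: rows with parent_id in {9,10} -> sigma (id 11, depth 2), rho (id 12, depth 2), ups (id 15, depth 2).
Iteration 3: rows with parent_id in {11,12,15} -> eta (id 14, depth 3), beta (id 16, depth 3).
Iteration 4: no rows with parent_id in {14,16}; recursion stops.

beta, eta, iota, rho, sigma, tau, theta, ups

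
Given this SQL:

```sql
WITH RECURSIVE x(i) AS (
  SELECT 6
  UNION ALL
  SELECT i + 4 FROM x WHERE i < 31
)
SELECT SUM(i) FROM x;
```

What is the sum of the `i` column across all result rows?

160

Base: i=6.
Iteration 1: 6 < 31 holds -> i = 6 + 4 = 10.
Iteration 2: 10 < 31 holds -> i = 10 + 4 = 14.
Iteration 3: 14 < 31 holds -> i = 14 + 4 = 18.
Iteration 4: 18 < 31 holds -> i = 18 + 4 = 22.
Iteration 5: 22 < 31 holds -> i = 22 + 4 = 26.
Iteration 6: 26 < 31 holds -> i = 26 + 4 = 30.
Iteration 7: 30 < 31 holds -> i = 30 + 4 = 34.
Iteration 8: 34 < 31 fails; recursion stops.
SUM(i) = 6 + 10 + 14 + 18 + 22 + 26 + 30 + 34 = 160.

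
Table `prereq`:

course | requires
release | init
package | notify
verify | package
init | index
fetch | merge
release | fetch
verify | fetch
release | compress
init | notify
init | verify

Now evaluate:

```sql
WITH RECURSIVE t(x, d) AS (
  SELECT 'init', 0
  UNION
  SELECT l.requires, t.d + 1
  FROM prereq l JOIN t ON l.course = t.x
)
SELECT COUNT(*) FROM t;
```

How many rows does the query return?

Base: (init, d=0).
Iteration 1: edges from {init} -> (index, d=1), (notify, d=1), (verify, d=1).
Iteration 2: edges from {index,notify,verify} -> (fetch, d=2), (package, d=2).
Iteration 3: edges from {fetch,package} -> (merge, d=3), (notify, d=3).
Iteration 4: no outgoing edges from {merge,notify}; recursion stops.
Total rows emitted: 8.

8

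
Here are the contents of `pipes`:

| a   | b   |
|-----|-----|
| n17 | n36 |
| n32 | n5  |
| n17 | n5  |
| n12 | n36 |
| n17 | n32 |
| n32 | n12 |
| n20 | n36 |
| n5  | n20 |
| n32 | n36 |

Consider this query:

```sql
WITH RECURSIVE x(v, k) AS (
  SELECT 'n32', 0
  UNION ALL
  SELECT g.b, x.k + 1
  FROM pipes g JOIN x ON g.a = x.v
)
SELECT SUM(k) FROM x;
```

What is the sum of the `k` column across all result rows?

Base: (n32, k=0).
Iteration 1: edges from {n32} -> (n12, k=1), (n36, k=1), (n5, k=1).
Iteration 2: edges from {n12,n36,n5} -> (n20, k=2), (n36, k=2).
Iteration 3: edges from {n20,n36} -> (n36, k=3).
Iteration 4: no outgoing edges from {n36}; recursion stops.
SUM(k) = 0 + 1 + 1 + 1 + 2 + 2 + 3 = 10.

10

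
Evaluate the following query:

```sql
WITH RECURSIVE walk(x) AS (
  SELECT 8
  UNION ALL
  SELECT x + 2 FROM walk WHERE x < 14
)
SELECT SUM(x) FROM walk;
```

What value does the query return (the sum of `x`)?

44

Base: x=8.
Iteration 1: 8 < 14 holds -> x = 8 + 2 = 10.
Iteration 2: 10 < 14 holds -> x = 10 + 2 = 12.
Iteration 3: 12 < 14 holds -> x = 12 + 2 = 14.
Iteration 4: 14 < 14 fails; recursion stops.
SUM(x) = 8 + 10 + 12 + 14 = 44.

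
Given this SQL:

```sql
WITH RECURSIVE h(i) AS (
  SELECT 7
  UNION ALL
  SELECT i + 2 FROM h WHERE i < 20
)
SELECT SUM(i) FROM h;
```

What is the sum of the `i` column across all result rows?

Base: i=7.
Iteration 1: 7 < 20 holds -> i = 7 + 2 = 9.
Iteration 2: 9 < 20 holds -> i = 9 + 2 = 11.
Iteration 3: 11 < 20 holds -> i = 11 + 2 = 13.
Iteration 4: 13 < 20 holds -> i = 13 + 2 = 15.
Iteration 5: 15 < 20 holds -> i = 15 + 2 = 17.
Iteration 6: 17 < 20 holds -> i = 17 + 2 = 19.
Iteration 7: 19 < 20 holds -> i = 19 + 2 = 21.
Iteration 8: 21 < 20 fails; recursion stops.
SUM(i) = 7 + 9 + 11 + 13 + 15 + 17 + 19 + 21 = 112.

112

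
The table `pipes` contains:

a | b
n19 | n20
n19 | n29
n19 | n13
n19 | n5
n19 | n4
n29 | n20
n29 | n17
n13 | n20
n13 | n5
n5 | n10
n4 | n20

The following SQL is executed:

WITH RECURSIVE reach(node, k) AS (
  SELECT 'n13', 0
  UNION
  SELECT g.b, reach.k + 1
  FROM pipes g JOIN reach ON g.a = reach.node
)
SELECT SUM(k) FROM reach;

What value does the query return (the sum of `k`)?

4

Base: (n13, k=0).
Iteration 1: edges from {n13} -> (n20, k=1), (n5, k=1).
Iteration 2: edges from {n20,n5} -> (n10, k=2).
Iteration 3: no outgoing edges from {n10}; recursion stops.
SUM(k) = 0 + 1 + 1 + 2 = 4.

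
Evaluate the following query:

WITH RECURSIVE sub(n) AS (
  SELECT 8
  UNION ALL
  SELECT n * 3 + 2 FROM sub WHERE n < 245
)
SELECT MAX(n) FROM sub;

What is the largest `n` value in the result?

Base: n=8.
Iteration 1: 8 < 245 holds -> n = 8 * 3 + 2 = 26.
Iteration 2: 26 < 245 holds -> n = 26 * 3 + 2 = 80.
Iteration 3: 80 < 245 holds -> n = 80 * 3 + 2 = 242.
Iteration 4: 242 < 245 holds -> n = 242 * 3 + 2 = 728.
Iteration 5: 728 < 245 fails; recursion stops.
n values: 8, 26, 80, 242, 728; the maximum is 728.

728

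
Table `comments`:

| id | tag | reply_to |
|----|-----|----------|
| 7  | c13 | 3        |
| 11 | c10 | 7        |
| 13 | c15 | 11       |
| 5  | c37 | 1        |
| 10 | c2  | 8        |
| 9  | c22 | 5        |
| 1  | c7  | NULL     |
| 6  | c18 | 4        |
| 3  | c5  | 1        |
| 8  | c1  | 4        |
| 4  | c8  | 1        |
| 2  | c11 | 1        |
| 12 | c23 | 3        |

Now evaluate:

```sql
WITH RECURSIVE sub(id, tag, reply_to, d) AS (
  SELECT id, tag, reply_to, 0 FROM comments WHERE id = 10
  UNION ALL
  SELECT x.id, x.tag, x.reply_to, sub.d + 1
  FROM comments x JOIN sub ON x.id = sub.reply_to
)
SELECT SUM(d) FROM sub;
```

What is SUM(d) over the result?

Base: id=10 (c2), reply_to=8, d 0.
Iteration 1: join on id=8 -> c1 (id 8, reply_to=4, d 1).
Iteration 2: join on id=4 -> c8 (id 4, reply_to=1, d 2).
Iteration 3: join on id=1 -> c7 (id 1, reply_to=NULL, d 3).
Iteration 4: reply_to is NULL; no match; recursion stops.
SUM(d) = 0 + 1 + 2 + 3 = 6.

6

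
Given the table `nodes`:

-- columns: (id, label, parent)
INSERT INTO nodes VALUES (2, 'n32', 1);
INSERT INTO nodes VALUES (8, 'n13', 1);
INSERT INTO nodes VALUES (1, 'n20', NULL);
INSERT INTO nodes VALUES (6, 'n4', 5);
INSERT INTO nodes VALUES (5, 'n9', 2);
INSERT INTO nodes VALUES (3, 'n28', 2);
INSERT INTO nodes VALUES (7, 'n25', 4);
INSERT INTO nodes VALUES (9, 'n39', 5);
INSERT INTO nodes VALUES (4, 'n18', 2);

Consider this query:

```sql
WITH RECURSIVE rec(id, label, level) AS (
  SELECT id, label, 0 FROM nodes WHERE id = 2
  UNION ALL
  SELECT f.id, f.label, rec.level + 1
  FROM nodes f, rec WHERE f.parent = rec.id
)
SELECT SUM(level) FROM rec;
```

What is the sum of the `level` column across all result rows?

9

Base: id=2 (n32) at level 0.
Iteration 1: rows with parent in {2} -> n28 (id 3, level 1), n18 (id 4, level 1), n9 (id 5, level 1).
Iteration 2: rows with parent in {3,4,5} -> n4 (id 6, level 2), n25 (id 7, level 2), n39 (id 9, level 2).
Iteration 3: no rows with parent in {6,7,9}; recursion stops.
SUM(level) = 0 + 1 + 1 + 1 + 2 + 2 + 2 = 9.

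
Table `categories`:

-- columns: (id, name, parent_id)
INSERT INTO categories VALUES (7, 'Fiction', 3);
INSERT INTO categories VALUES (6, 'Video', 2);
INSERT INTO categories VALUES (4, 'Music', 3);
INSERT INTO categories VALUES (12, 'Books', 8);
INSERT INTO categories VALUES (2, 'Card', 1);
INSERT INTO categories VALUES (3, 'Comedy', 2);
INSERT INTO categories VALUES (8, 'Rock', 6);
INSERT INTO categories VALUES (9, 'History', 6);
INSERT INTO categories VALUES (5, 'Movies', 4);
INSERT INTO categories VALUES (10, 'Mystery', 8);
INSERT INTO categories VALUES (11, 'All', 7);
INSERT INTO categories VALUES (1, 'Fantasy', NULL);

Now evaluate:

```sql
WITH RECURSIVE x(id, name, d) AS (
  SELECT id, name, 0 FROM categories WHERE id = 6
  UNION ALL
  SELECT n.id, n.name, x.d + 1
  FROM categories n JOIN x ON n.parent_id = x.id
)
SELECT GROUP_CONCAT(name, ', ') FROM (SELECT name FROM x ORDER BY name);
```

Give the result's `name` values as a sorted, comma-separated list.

Books, History, Mystery, Rock, Video

Base: id=6 (Video) at d 0.
Iteration 1: rows with parent_id in {6} -> Rock (id 8, d 1), History (id 9, d 1).
Iteration 2: rows with parent_id in {8,9} -> Mystery (id 10, d 2), Books (id 12, d 2).
Iteration 3: no rows with parent_id in {10,12}; recursion stops.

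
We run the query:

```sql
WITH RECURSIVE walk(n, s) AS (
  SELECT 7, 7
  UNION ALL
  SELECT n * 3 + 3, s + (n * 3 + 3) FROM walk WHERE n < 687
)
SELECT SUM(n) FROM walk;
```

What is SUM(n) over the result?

1021

Base: n=7, s=7.
Iteration 1: 7 < 687 holds -> n = 7 * 3 + 3 = 24, s = 7 + 24 = 31.
Iteration 2: 24 < 687 holds -> n = 24 * 3 + 3 = 75, s = 31 + 75 = 106.
Iteration 3: 75 < 687 holds -> n = 75 * 3 + 3 = 228, s = 106 + 228 = 334.
Iteration 4: 228 < 687 holds -> n = 228 * 3 + 3 = 687, s = 334 + 687 = 1021.
Iteration 5: 687 < 687 fails; recursion stops.
SUM(n) = 7 + 24 + 75 + 228 + 687 = 1021.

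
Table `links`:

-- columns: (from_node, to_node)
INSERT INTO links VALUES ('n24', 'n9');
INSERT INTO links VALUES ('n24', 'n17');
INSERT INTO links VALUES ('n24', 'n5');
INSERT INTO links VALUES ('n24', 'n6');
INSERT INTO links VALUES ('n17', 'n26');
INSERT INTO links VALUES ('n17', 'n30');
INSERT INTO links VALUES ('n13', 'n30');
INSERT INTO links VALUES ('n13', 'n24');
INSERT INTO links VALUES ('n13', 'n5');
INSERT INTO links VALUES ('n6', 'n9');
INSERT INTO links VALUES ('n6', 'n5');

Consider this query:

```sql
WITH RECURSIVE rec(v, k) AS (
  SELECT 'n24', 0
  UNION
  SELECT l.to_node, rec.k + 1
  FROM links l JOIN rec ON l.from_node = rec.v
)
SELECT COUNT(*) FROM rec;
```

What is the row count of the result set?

9

Base: (n24, k=0).
Iteration 1: edges from {n24} -> (n17, k=1), (n5, k=1), (n6, k=1), (n9, k=1).
Iteration 2: edges from {n17,n5,n6,n9} -> (n26, k=2), (n30, k=2), (n5, k=2), (n9, k=2).
Iteration 3: no outgoing edges from {n26,n30,n5,n9}; recursion stops.
Total rows emitted: 9.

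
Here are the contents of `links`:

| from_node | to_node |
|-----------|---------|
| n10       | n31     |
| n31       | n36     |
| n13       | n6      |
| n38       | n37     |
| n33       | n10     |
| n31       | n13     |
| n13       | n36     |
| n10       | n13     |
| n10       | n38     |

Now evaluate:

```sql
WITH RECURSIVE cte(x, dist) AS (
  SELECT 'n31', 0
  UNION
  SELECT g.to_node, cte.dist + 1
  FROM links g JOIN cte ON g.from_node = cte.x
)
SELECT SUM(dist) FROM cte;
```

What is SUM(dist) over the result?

Base: (n31, dist=0).
Iteration 1: edges from {n31} -> (n13, dist=1), (n36, dist=1).
Iteration 2: edges from {n13,n36} -> (n36, dist=2), (n6, dist=2).
Iteration 3: no outgoing edges from {n36,n6}; recursion stops.
SUM(dist) = 0 + 1 + 1 + 2 + 2 = 6.

6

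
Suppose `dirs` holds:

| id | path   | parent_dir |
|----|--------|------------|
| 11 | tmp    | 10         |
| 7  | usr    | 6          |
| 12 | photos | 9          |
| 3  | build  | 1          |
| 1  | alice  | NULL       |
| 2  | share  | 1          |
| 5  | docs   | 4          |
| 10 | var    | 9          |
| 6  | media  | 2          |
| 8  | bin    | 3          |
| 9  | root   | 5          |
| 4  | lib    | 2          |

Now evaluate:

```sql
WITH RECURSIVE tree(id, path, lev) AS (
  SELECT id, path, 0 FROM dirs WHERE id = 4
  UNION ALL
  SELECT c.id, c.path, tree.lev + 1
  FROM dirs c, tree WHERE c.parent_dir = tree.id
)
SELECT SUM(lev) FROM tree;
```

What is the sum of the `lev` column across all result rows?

Base: id=4 (lib) at lev 0.
Iteration 1: rows with parent_dir in {4} -> docs (id 5, lev 1).
Iteration 2: rows with parent_dir in {5} -> root (id 9, lev 2).
Iteration 3: rows with parent_dir in {9} -> var (id 10, lev 3), photos (id 12, lev 3).
Iteration 4: rows with parent_dir in {10,12} -> tmp (id 11, lev 4).
Iteration 5: no rows with parent_dir in {11}; recursion stops.
SUM(lev) = 0 + 1 + 2 + 3 + 3 + 4 = 13.

13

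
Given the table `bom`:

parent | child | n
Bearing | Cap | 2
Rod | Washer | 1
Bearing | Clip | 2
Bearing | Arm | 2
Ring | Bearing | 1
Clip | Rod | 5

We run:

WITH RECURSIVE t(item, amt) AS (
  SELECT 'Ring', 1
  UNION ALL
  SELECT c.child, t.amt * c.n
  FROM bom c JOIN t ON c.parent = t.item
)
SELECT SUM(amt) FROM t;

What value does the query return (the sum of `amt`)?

28

Base: (Ring, amt=1).
Iteration 1: components of {Ring} -> Bearing = 1*1 = 1.
Iteration 2: components of {Bearing} -> Arm = 1*2 = 2, Cap = 1*2 = 2, Clip = 1*2 = 2.
Iteration 3: components of {Arm,Cap,Clip} -> Rod = 2*5 = 10.
Iteration 4: components of {Rod} -> Washer = 10*1 = 10.
Iteration 5: no further components; recursion stops.
SUM(amt) = 1 + 1 + 2 + 2 + 2 + 10 + 10 = 28.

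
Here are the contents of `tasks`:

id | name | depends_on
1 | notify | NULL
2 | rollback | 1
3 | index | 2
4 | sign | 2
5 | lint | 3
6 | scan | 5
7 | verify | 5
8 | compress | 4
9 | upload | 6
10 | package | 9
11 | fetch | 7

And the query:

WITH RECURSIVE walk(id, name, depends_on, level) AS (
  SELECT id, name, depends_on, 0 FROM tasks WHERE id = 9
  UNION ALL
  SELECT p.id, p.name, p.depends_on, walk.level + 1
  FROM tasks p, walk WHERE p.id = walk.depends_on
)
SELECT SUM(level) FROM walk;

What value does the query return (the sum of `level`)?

Base: id=9 (upload), depends_on=6, level 0.
Iteration 1: join on id=6 -> scan (id 6, depends_on=5, level 1).
Iteration 2: join on id=5 -> lint (id 5, depends_on=3, level 2).
Iteration 3: join on id=3 -> index (id 3, depends_on=2, level 3).
Iteration 4: join on id=2 -> rollback (id 2, depends_on=1, level 4).
Iteration 5: join on id=1 -> notify (id 1, depends_on=NULL, level 5).
Iteration 6: depends_on is NULL; no match; recursion stops.
SUM(level) = 0 + 1 + 2 + 3 + 4 + 5 = 15.

15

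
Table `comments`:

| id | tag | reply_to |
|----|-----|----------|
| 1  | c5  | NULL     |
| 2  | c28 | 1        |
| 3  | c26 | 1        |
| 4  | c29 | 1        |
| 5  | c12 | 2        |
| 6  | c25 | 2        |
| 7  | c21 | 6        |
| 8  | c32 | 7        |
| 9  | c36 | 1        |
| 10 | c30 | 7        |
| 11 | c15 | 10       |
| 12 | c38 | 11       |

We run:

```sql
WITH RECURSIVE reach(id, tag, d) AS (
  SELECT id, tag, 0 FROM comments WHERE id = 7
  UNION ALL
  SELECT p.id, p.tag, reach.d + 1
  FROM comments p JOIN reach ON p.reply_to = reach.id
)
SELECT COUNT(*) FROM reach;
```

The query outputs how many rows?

Base: id=7 (c21) at d 0.
Iteration 1: rows with reply_to in {7} -> c32 (id 8, d 1), c30 (id 10, d 1).
Iteration 2: rows with reply_to in {8,10} -> c15 (id 11, d 2).
Iteration 3: rows with reply_to in {11} -> c38 (id 12, d 3).
Iteration 4: no rows with reply_to in {12}; recursion stops.
Total rows emitted: 5.

5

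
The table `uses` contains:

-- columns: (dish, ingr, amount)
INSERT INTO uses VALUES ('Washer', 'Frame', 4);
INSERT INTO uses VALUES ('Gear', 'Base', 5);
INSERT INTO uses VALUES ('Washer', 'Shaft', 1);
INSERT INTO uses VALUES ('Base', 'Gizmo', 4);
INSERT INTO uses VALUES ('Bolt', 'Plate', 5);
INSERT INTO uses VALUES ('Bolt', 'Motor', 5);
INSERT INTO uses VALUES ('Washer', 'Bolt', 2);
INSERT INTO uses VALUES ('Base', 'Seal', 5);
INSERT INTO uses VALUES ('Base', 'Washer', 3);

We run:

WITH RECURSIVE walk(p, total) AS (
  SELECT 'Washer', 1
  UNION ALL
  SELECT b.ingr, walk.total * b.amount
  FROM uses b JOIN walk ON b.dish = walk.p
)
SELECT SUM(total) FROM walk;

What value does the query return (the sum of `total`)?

Base: (Washer, total=1).
Iteration 1: components of {Washer} -> Bolt = 1*2 = 2, Frame = 1*4 = 4, Shaft = 1*1 = 1.
Iteration 2: components of {Bolt,Frame,Shaft} -> Motor = 2*5 = 10, Plate = 2*5 = 10.
Iteration 3: no further components; recursion stops.
SUM(total) = 1 + 2 + 4 + 1 + 10 + 10 = 28.

28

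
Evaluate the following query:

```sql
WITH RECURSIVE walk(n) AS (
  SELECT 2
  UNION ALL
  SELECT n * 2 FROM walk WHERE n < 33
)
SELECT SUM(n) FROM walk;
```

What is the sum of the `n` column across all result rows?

126

Base: n=2.
Iteration 1: 2 < 33 holds -> n = 2 * 2 = 4.
Iteration 2: 4 < 33 holds -> n = 4 * 2 = 8.
Iteration 3: 8 < 33 holds -> n = 8 * 2 = 16.
Iteration 4: 16 < 33 holds -> n = 16 * 2 = 32.
Iteration 5: 32 < 33 holds -> n = 32 * 2 = 64.
Iteration 6: 64 < 33 fails; recursion stops.
SUM(n) = 2 + 4 + 8 + 16 + 32 + 64 = 126.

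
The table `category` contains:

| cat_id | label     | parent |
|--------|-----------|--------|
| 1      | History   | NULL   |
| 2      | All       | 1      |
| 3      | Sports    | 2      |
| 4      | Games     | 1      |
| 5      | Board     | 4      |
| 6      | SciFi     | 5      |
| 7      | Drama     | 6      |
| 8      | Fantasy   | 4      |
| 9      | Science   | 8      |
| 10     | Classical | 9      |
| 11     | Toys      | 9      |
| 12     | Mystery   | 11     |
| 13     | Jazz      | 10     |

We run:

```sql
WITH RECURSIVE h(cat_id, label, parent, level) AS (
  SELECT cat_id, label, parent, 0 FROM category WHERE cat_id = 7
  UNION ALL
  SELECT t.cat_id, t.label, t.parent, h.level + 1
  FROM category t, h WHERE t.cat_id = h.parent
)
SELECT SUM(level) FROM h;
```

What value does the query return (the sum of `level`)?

Base: cat_id=7 (Drama), parent=6, level 0.
Iteration 1: join on cat_id=6 -> SciFi (id 6, parent=5, level 1).
Iteration 2: join on cat_id=5 -> Board (id 5, parent=4, level 2).
Iteration 3: join on cat_id=4 -> Games (id 4, parent=1, level 3).
Iteration 4: join on cat_id=1 -> History (id 1, parent=NULL, level 4).
Iteration 5: parent is NULL; no match; recursion stops.
SUM(level) = 0 + 1 + 2 + 3 + 4 = 10.

10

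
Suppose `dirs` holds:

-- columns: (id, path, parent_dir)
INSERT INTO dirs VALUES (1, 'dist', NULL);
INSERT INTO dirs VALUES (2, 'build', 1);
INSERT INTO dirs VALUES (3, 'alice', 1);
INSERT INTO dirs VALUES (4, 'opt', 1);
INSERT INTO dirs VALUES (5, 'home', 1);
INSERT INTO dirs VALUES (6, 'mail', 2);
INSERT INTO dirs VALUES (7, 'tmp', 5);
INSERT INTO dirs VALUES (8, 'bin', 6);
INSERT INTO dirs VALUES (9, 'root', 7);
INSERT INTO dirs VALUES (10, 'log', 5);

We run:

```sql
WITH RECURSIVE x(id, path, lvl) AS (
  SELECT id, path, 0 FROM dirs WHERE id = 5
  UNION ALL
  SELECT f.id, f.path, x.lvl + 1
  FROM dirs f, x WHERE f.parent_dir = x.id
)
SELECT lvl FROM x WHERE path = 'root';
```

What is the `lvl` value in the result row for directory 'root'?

Base: id=5 (home) at lvl 0.
Iteration 1: rows with parent_dir in {5} -> tmp (id 7, lvl 1), log (id 10, lvl 1).
Iteration 2: rows with parent_dir in {7,10} -> root (id 9, lvl 2).
Iteration 3: no rows with parent_dir in {9}; recursion stops.

2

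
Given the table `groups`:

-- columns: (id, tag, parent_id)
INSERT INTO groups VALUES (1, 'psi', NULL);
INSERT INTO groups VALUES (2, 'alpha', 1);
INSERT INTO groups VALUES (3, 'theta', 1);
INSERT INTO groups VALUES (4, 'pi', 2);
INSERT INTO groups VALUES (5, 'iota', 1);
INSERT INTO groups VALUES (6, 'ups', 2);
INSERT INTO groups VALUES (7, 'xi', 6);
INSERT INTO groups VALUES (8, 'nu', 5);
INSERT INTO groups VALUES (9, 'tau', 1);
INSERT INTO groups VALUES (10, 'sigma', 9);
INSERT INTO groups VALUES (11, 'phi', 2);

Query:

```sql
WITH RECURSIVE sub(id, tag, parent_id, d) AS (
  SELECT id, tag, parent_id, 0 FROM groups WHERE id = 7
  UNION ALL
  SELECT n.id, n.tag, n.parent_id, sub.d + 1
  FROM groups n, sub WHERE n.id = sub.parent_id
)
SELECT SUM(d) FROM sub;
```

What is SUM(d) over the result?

6

Base: id=7 (xi), parent_id=6, d 0.
Iteration 1: join on id=6 -> ups (id 6, parent_id=2, d 1).
Iteration 2: join on id=2 -> alpha (id 2, parent_id=1, d 2).
Iteration 3: join on id=1 -> psi (id 1, parent_id=NULL, d 3).
Iteration 4: parent_id is NULL; no match; recursion stops.
SUM(d) = 0 + 1 + 2 + 3 = 6.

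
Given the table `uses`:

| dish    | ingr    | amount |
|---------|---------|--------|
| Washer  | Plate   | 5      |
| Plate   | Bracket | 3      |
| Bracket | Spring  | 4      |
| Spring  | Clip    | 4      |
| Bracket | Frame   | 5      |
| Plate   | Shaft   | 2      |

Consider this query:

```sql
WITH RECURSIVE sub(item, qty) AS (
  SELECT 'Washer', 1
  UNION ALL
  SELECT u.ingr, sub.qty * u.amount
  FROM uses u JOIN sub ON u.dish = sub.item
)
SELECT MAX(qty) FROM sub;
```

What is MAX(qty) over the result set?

Base: (Washer, qty=1).
Iteration 1: components of {Washer} -> Plate = 1*5 = 5.
Iteration 2: components of {Plate} -> Bracket = 5*3 = 15, Shaft = 5*2 = 10.
Iteration 3: components of {Bracket,Shaft} -> Frame = 15*5 = 75, Spring = 15*4 = 60.
Iteration 4: components of {Frame,Spring} -> Clip = 60*4 = 240.
Iteration 5: no further components; recursion stops.
qty values: 1, 5, 15, 10, 60, 75, 240; the maximum is 240.

240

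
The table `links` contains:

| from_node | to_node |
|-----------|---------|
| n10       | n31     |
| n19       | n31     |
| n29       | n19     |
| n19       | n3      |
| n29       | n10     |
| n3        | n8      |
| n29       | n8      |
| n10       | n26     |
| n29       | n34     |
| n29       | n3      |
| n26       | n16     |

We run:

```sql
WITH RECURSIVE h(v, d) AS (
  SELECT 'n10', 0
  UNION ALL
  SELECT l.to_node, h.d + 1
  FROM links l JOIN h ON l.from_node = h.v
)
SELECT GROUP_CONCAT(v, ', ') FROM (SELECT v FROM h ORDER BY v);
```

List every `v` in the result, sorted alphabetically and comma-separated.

n10, n16, n26, n31

Base: (n10, d=0).
Iteration 1: edges from {n10} -> (n26, d=1), (n31, d=1).
Iteration 2: edges from {n26,n31} -> (n16, d=2).
Iteration 3: no outgoing edges from {n16}; recursion stops.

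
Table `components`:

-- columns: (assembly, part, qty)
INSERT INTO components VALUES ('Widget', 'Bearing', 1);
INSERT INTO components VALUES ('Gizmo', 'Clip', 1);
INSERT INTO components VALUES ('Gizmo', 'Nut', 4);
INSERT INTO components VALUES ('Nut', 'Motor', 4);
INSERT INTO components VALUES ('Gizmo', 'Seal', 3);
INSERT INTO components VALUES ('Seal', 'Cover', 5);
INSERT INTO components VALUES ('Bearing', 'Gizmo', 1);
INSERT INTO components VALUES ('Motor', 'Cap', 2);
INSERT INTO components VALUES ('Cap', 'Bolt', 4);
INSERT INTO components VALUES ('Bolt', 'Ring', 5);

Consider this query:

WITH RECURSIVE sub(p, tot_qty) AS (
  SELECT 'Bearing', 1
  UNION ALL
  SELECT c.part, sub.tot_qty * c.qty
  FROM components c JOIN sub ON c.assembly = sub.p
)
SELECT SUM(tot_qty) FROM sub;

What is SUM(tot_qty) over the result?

Base: (Bearing, tot_qty=1).
Iteration 1: components of {Bearing} -> Gizmo = 1*1 = 1.
Iteration 2: components of {Gizmo} -> Clip = 1*1 = 1, Nut = 1*4 = 4, Seal = 1*3 = 3.
Iteration 3: components of {Clip,Nut,Seal} -> Cover = 3*5 = 15, Motor = 4*4 = 16.
Iteration 4: components of {Cover,Motor} -> Cap = 16*2 = 32.
Iteration 5: components of {Cap} -> Bolt = 32*4 = 128.
Iteration 6: components of {Bolt} -> Ring = 128*5 = 640.
Iteration 7: no further components; recursion stops.
SUM(tot_qty) = 1 + 1 + 4 + 3 + 1 + 16 + 15 + 32 + 128 + 640 = 841.

841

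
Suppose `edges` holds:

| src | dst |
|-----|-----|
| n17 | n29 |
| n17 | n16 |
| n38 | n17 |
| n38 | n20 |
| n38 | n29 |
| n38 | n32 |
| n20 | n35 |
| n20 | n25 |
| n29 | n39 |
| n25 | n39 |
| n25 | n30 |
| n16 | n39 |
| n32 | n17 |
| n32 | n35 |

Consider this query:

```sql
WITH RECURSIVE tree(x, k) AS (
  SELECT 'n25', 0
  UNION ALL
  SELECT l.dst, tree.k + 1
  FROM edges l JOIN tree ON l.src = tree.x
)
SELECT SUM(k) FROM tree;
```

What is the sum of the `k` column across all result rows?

2

Base: (n25, k=0).
Iteration 1: edges from {n25} -> (n30, k=1), (n39, k=1).
Iteration 2: no outgoing edges from {n30,n39}; recursion stops.
SUM(k) = 0 + 1 + 1 = 2.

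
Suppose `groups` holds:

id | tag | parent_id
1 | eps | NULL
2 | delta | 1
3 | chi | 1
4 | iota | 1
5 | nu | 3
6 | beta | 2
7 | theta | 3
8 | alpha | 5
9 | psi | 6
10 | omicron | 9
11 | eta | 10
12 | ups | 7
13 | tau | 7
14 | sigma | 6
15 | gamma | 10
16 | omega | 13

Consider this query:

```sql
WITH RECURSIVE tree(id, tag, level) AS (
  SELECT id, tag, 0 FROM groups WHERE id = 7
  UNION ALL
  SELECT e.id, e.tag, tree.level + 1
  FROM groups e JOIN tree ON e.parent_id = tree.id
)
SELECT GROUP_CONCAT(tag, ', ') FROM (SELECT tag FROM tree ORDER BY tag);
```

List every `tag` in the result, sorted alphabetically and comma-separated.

omega, tau, theta, ups

Base: id=7 (theta) at level 0.
Iteration 1: rows with parent_id in {7} -> ups (id 12, level 1), tau (id 13, level 1).
Iteration 2: rows with parent_id in {12,13} -> omega (id 16, level 2).
Iteration 3: no rows with parent_id in {16}; recursion stops.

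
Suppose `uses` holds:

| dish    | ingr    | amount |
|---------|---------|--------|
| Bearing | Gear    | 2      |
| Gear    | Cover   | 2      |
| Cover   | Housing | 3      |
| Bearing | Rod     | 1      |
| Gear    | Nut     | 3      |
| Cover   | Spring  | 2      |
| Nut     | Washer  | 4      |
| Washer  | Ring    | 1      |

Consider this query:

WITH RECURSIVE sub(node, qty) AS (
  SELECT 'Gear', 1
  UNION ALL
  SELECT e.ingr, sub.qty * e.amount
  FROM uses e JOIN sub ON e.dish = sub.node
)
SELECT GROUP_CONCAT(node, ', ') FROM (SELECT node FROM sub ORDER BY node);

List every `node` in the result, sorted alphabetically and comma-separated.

Cover, Gear, Housing, Nut, Ring, Spring, Washer

Base: (Gear, qty=1).
Iteration 1: components of {Gear} -> Cover = 1*2 = 2, Nut = 1*3 = 3.
Iteration 2: components of {Cover,Nut} -> Housing = 2*3 = 6, Spring = 2*2 = 4, Washer = 3*4 = 12.
Iteration 3: components of {Housing,Spring,Washer} -> Ring = 12*1 = 12.
Iteration 4: no further components; recursion stops.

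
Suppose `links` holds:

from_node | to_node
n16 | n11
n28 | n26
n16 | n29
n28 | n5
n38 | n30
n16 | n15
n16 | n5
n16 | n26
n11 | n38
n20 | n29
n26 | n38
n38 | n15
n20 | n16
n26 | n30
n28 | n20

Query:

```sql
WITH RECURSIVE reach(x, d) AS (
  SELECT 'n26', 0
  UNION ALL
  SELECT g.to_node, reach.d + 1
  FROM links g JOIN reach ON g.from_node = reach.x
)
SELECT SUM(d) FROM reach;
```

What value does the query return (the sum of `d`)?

6

Base: (n26, d=0).
Iteration 1: edges from {n26} -> (n30, d=1), (n38, d=1).
Iteration 2: edges from {n30,n38} -> (n15, d=2), (n30, d=2).
Iteration 3: no outgoing edges from {n15,n30}; recursion stops.
SUM(d) = 0 + 1 + 1 + 2 + 2 = 6.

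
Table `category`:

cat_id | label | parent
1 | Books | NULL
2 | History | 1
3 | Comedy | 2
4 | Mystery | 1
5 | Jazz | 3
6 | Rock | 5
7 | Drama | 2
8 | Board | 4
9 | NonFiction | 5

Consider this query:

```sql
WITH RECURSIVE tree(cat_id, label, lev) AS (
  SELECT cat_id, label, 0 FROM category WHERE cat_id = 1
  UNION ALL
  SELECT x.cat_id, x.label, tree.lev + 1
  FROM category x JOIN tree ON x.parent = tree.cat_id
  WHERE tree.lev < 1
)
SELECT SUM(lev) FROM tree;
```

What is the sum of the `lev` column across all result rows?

Base: cat_id=1 (Books) at lev 0.
Iteration 1: rows with parent in {1} -> History (id 2, lev 1), Mystery (id 4, lev 1).
Iteration 2: lev < 1 fails for all current rows; recursion stops.
SUM(lev) = 0 + 1 + 1 = 2.

2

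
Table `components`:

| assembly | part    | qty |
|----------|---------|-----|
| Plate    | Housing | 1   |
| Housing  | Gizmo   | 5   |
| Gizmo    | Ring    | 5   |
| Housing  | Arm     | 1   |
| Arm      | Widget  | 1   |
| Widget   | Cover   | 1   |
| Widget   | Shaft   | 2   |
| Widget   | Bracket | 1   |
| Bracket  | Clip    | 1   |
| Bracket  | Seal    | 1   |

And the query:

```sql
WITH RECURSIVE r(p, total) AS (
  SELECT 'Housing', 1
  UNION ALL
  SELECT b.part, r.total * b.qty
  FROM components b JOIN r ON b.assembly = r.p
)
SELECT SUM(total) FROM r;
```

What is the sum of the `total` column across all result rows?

Base: (Housing, total=1).
Iteration 1: components of {Housing} -> Arm = 1*1 = 1, Gizmo = 1*5 = 5.
Iteration 2: components of {Arm,Gizmo} -> Ring = 5*5 = 25, Widget = 1*1 = 1.
Iteration 3: components of {Ring,Widget} -> Bracket = 1*1 = 1, Cover = 1*1 = 1, Shaft = 1*2 = 2.
Iteration 4: components of {Bracket,Cover,Shaft} -> Clip = 1*1 = 1, Seal = 1*1 = 1.
Iteration 5: no further components; recursion stops.
SUM(total) = 1 + 5 + 1 + 25 + 1 + 1 + 2 + 1 + 1 + 1 = 39.

39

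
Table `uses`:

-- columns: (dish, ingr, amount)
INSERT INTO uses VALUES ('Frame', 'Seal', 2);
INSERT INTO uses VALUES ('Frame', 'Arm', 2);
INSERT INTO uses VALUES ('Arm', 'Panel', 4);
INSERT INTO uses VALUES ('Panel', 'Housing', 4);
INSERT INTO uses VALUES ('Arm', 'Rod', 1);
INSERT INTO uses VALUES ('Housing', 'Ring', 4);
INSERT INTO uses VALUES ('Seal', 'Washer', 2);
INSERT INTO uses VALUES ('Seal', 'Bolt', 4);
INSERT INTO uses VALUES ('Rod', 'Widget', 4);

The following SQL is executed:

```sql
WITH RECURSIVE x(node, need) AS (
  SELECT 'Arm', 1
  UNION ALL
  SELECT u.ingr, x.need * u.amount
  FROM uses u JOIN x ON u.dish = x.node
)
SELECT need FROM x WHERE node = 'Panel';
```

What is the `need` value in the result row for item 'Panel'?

4

Base: (Arm, need=1).
Iteration 1: components of {Arm} -> Panel = 1*4 = 4, Rod = 1*1 = 1.
Iteration 2: components of {Panel,Rod} -> Housing = 4*4 = 16, Widget = 1*4 = 4.
Iteration 3: components of {Housing,Widget} -> Ring = 16*4 = 64.
Iteration 4: no further components; recursion stops.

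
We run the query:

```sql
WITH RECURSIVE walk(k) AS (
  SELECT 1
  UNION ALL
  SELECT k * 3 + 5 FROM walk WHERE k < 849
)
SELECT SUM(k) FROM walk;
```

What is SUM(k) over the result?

3808

Base: k=1.
Iteration 1: 1 < 849 holds -> k = 1 * 3 + 5 = 8.
Iteration 2: 8 < 849 holds -> k = 8 * 3 + 5 = 29.
Iteration 3: 29 < 849 holds -> k = 29 * 3 + 5 = 92.
Iteration 4: 92 < 849 holds -> k = 92 * 3 + 5 = 281.
Iteration 5: 281 < 849 holds -> k = 281 * 3 + 5 = 848.
Iteration 6: 848 < 849 holds -> k = 848 * 3 + 5 = 2549.
Iteration 7: 2549 < 849 fails; recursion stops.
SUM(k) = 1 + 8 + 29 + 92 + 281 + 848 + 2549 = 3808.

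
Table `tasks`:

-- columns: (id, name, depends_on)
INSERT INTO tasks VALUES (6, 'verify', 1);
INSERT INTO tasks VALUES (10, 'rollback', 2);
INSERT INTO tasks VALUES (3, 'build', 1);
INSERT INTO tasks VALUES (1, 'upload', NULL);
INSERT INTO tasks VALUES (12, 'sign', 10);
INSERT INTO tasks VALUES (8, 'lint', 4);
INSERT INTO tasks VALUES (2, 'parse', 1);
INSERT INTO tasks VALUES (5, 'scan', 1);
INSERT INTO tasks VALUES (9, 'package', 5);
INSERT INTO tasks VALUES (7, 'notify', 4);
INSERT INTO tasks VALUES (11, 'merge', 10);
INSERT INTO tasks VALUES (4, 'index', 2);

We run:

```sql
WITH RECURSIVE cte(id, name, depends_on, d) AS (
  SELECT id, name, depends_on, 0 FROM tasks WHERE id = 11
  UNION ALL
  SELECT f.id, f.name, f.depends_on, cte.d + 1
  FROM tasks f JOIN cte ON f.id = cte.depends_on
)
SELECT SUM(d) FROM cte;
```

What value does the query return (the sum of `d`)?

Base: id=11 (merge), depends_on=10, d 0.
Iteration 1: join on id=10 -> rollback (id 10, depends_on=2, d 1).
Iteration 2: join on id=2 -> parse (id 2, depends_on=1, d 2).
Iteration 3: join on id=1 -> upload (id 1, depends_on=NULL, d 3).
Iteration 4: depends_on is NULL; no match; recursion stops.
SUM(d) = 0 + 1 + 2 + 3 = 6.

6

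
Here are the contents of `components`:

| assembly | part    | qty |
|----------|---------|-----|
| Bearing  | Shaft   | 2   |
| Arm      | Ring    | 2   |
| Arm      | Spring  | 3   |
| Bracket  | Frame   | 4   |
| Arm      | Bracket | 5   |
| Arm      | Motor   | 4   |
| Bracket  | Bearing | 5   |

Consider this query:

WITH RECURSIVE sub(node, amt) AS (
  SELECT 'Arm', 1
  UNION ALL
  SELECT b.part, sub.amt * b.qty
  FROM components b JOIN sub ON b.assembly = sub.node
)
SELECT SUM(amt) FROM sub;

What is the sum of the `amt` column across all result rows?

Base: (Arm, amt=1).
Iteration 1: components of {Arm} -> Bracket = 1*5 = 5, Motor = 1*4 = 4, Ring = 1*2 = 2, Spring = 1*3 = 3.
Iteration 2: components of {Bracket,Motor,Ring,Spring} -> Bearing = 5*5 = 25, Frame = 5*4 = 20.
Iteration 3: components of {Bearing,Frame} -> Shaft = 25*2 = 50.
Iteration 4: no further components; recursion stops.
SUM(amt) = 1 + 3 + 4 + 5 + 2 + 25 + 20 + 50 = 110.

110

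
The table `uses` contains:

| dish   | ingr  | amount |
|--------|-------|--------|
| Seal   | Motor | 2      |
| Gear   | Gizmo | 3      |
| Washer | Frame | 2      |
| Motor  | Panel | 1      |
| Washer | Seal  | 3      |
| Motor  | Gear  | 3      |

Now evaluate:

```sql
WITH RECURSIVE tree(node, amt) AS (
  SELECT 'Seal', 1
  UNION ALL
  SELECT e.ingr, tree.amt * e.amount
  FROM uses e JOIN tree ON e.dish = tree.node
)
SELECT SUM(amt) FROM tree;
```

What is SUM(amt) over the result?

Base: (Seal, amt=1).
Iteration 1: components of {Seal} -> Motor = 1*2 = 2.
Iteration 2: components of {Motor} -> Gear = 2*3 = 6, Panel = 2*1 = 2.
Iteration 3: components of {Gear,Panel} -> Gizmo = 6*3 = 18.
Iteration 4: no further components; recursion stops.
SUM(amt) = 1 + 2 + 6 + 2 + 18 = 29.

29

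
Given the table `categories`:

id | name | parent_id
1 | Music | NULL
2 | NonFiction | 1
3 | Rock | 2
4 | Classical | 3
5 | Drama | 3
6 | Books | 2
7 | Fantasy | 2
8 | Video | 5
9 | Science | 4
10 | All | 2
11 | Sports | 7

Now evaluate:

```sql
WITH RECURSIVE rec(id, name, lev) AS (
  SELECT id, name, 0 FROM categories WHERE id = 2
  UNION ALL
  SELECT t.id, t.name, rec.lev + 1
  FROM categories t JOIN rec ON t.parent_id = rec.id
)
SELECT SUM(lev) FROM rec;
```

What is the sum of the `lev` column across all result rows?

16

Base: id=2 (NonFiction) at lev 0.
Iteration 1: rows with parent_id in {2} -> Rock (id 3, lev 1), Books (id 6, lev 1), Fantasy (id 7, lev 1), All (id 10, lev 1).
Iteration 2: rows with parent_id in {3,6,7,10} -> Classical (id 4, lev 2), Drama (id 5, lev 2), Sports (id 11, lev 2).
Iteration 3: rows with parent_id in {4,5,11} -> Video (id 8, lev 3), Science (id 9, lev 3).
Iteration 4: no rows with parent_id in {8,9}; recursion stops.
SUM(lev) = 0 + 1 + 1 + 1 + 1 + 2 + 2 + 2 + 3 + 3 = 16.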